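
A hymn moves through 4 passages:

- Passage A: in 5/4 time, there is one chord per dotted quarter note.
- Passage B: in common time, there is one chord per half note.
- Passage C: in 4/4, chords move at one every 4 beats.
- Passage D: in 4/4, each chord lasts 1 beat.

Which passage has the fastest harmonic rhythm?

Passage D

A: 5/1.5 = 10/3 chords/bar.
B: 4/2 = 2 chords/bar.
C: 4/4 = 1 chord/bar.
D: 4/1 = 4 chords/bar.
Fastest is D at 4 chords/bar.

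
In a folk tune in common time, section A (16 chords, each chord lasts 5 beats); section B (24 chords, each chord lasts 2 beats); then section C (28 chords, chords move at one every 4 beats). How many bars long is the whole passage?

A: 16 × 5 = 80 beats = 20 bars.
B: 24 × 2 = 48 beats = 12 bars.
C: 28 × 4 = 112 beats = 28 bars.
Total: 20 + 12 + 28 = 60 bars.

60 bars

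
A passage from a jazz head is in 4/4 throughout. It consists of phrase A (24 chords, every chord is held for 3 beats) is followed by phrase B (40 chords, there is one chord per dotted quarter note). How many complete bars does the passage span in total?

33 bars

A: 24 × 3 = 72 beats = 18 bars.
B: 40 × 1.5 = 60 beats = 15 bars.
Total: 18 + 15 = 33 bars.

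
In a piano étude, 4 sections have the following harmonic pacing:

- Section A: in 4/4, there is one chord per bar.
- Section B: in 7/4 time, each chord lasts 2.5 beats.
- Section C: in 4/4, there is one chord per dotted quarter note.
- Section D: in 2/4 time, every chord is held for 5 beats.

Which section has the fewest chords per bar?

A: 4 beats/bar ÷ 4 beats/chord = 1 chord/bar.
B: 7 beats/bar ÷ 2.5 beats/chord = 2.8 chords/bar.
C: 4 beats/bar ÷ 1.5 beats/chord = 8/3 chords/bar.
D: 2 beats/bar ÷ 5 beats/chord = 0.4 chords/bar.
Slowest is D at 0.4 chords/bar.

Section D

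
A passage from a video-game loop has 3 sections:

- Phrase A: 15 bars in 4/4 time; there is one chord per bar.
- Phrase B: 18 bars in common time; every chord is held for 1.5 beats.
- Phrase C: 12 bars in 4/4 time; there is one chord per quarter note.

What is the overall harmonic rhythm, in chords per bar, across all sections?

37/15 chords per bar

A: 15 bars of 4 beats is 60 beats; at 4 beats each that's 15 chords.
B: 18 bars of 4 beats is 72 beats; at 1.5 beats each that's 48 chords.
C: 12 bars of 4 beats is 48 beats; at 1 beat each that's 48 chords.
Overall: 111 chords over 45 bars → 111/45 = 37/15 chords per bar.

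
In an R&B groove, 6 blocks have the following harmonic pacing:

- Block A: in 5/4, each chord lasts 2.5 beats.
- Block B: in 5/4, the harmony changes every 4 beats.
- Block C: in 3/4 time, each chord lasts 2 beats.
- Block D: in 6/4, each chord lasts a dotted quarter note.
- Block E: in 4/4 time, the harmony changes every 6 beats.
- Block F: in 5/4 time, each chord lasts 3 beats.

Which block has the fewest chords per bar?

Block E

A: 5/2.5 = 2 chords/bar.
B: 5/4 = 1.25 chords/bar.
C: 3/2 = 1.5 chords/bar.
D: 6/1.5 = 4 chords/bar.
E: 4/6 = 2/3 chords/bar.
F: 5/3 = 5/3 chords/bar.
Slowest is E at 2/3 chords/bar.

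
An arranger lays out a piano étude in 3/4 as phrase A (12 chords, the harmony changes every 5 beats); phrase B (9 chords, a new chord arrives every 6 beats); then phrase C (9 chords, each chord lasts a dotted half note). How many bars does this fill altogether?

A: 12 × 5 = 60 beats = 20 bars.
B: 9 × 6 = 54 beats = 18 bars.
C: 9 × 3 = 27 beats = 9 bars.
Total: 20 + 18 + 9 = 47 bars.

47 bars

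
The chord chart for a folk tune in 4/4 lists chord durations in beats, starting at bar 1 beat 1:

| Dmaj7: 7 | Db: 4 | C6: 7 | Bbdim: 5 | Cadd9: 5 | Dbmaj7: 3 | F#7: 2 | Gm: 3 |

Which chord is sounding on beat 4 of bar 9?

Beat 4 of bar 9 is beat (9−1)×4 + 4 = 36 overall.
Running totals: Dmaj7 ends at 7, Db ends at 11, C6 ends at 18, Bbdim ends at 23, Cadd9 ends at 28, Dbmaj7 ends at 31, F#7 ends at 33, Gm ends at 36.
Beat 36 falls within Gm.

Gm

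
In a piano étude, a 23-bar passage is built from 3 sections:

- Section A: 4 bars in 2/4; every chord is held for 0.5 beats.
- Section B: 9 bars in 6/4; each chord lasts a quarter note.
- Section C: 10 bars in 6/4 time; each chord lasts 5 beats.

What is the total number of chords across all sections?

A has 8 beats and chords last 0.5 each, so 16 chords.
B has 54 beats and chords last 1 each, so 54 chords.
C has 60 beats and chords last 5 each, so 12 chords.
Total: 16 + 54 + 12 = 82.

82 chords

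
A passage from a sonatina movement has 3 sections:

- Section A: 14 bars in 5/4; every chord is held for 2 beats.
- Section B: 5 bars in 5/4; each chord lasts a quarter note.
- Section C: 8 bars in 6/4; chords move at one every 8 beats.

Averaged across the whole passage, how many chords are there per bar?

22/9 chords per bar

A: 14 bars of 5 beats is 70 beats; at 2 beats each that's 35 chords.
B: 5 bars of 5 beats is 25 beats; at 1 beat each that's 25 chords.
C: 8 bars of 6 beats is 48 beats; at 8 beats each that's 6 chords.
Overall: 66 chords over 27 bars → 66/27 = 22/9 chords per bar.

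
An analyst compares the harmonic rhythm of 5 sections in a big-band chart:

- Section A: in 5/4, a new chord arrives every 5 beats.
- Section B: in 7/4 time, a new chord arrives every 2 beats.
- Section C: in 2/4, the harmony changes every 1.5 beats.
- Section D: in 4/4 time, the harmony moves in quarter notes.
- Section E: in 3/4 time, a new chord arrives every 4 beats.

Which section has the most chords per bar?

A: each chord is 5 beats in 5/4, so 1 per bar.
B: each chord is 2 beats in 7/4, so 3.5 per bar.
C: each chord is 1.5 beats in 2/4, so 4/3 per bar.
D: each chord is 1 beat in 4/4, so 4 per bar.
E: each chord is 4 beats in 3/4, so 0.75 per bar.
Fastest is D at 4 chords/bar.

Section D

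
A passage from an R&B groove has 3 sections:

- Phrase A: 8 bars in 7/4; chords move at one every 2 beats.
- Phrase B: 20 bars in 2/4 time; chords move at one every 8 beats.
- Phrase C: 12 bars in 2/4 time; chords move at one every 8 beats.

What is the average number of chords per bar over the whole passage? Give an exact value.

A: 8 bars of 7 beats is 56 beats; at 2 beats each that's 28 chords.
B: 20 bars of 2 beats is 40 beats; at 8 beats each that's 5 chords.
C: 12 bars of 2 beats is 24 beats; at 8 beats each that's 3 chords.
Overall: 36 chords over 40 bars → 36/40 = 0.9 chords per bar.

0.9 chords per bar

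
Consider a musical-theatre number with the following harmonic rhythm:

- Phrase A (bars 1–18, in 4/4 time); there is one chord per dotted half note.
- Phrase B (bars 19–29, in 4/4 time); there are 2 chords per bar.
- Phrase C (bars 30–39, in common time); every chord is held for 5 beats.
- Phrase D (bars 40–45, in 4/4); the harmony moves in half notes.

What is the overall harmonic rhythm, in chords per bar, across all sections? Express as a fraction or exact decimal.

22/15 chords per bar

A: 18 × 4 = 72 beats ÷ 3 = 24 chords.
B: 11 × 4 = 44 beats ÷ 2 = 22 chords.
C: 10 × 4 = 40 beats ÷ 5 = 8 chords.
D: 6 × 4 = 24 beats ÷ 2 = 12 chords.
Overall: 66 chords over 45 bars → 66/45 = 22/15 chords per bar.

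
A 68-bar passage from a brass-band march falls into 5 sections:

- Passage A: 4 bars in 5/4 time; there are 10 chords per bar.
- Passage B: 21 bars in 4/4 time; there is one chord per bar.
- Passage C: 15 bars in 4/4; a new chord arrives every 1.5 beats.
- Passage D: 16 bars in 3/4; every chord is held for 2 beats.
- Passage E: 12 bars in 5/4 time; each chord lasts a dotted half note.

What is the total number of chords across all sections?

145 chords

A: 4 bars × 5 beats = 20 beats; 0.5 beats/chord → 40 chords.
B: 21 bars × 4 beats = 84 beats; 4 beats/chord → 21 chords.
C: 15 bars × 4 beats = 60 beats; 1.5 beats/chord → 40 chords.
D: 16 bars × 3 beats = 48 beats; 2 beats/chord → 24 chords.
E: 12 bars × 5 beats = 60 beats; 3 beats/chord → 20 chords.
Total: 40 + 21 + 40 + 24 + 20 = 145.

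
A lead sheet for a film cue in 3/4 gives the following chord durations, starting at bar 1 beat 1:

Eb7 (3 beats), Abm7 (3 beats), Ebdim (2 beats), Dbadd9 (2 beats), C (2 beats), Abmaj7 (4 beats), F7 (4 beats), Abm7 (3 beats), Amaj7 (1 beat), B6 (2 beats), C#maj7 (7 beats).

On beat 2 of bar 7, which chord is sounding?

Beat 2 of bar 7 is beat (7−1)×3 + 2 = 20 overall.
Running totals: Eb7 ends at 3, Abm7 ends at 6, Ebdim ends at 8, Dbadd9 ends at 10, C ends at 12, Abmaj7 ends at 16, F7 ends at 20.
Beat 20 falls within F7.

F7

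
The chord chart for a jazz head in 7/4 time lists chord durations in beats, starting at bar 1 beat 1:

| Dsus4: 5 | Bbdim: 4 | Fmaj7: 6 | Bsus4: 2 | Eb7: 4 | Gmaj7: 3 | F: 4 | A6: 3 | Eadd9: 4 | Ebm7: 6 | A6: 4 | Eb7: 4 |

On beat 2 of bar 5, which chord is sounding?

Beat 2 of bar 5 is beat (5−1)×7 + 2 = 30 overall.
Running totals: Dsus4 ends at 5, Bbdim ends at 9, Fmaj7 ends at 15, Bsus4 ends at 17, Eb7 ends at 21, Gmaj7 ends at 24, F ends at 28, A6 ends at 31.
Beat 30 falls within A6.

A6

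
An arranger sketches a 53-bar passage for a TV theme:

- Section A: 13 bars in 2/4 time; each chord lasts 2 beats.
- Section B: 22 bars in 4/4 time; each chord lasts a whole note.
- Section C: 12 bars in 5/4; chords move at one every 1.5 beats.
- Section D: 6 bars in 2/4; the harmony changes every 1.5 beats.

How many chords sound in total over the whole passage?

83 chords

A has 26 beats and chords last 2 each, so 13 chords.
B has 88 beats and chords last 4 each, so 22 chords.
C has 60 beats and chords last 1.5 each, so 40 chords.
D has 12 beats and chords last 1.5 each, so 8 chords.
Total: 13 + 22 + 40 + 8 = 83.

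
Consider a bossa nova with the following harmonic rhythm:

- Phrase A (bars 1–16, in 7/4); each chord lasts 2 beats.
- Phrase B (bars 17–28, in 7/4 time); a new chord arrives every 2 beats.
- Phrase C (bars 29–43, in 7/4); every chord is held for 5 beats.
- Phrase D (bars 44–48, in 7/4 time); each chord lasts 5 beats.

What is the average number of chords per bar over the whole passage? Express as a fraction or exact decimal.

A: 16 × 7 = 112 beats ÷ 2 = 56 chords.
B: 12 × 7 = 84 beats ÷ 2 = 42 chords.
C: 15 × 7 = 105 beats ÷ 5 = 21 chords.
D: 5 × 7 = 35 beats ÷ 5 = 7 chords.
Overall: 126 chords over 48 bars → 126/48 = 2.625 chords per bar.

2.625 chords per bar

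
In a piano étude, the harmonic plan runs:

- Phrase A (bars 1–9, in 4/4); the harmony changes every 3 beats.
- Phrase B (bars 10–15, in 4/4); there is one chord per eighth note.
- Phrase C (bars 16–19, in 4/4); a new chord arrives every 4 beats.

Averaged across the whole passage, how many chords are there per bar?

64/19 chords per bar

A: 9 × 4 = 36 beats ÷ 3 = 12 chords.
B: 6 × 4 = 24 beats ÷ 0.5 = 48 chords.
C: 4 × 4 = 16 beats ÷ 4 = 4 chords.
Overall: 64 chords over 19 bars → 64/19 = 64/19 chords per bar.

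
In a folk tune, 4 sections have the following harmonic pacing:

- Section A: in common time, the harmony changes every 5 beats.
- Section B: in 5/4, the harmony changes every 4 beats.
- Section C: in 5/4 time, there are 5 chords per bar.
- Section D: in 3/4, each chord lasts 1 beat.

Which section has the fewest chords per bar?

Section A

A: each chord is 5 beats in 4/4, so 0.8 per bar.
B: each chord is 4 beats in 5/4, so 1.25 per bar.
C: each chord is 1 beat in 5/4, so 5 per bar.
D: each chord is 1 beat in 3/4, so 3 per bar.
Slowest is A at 0.8 chords/bar.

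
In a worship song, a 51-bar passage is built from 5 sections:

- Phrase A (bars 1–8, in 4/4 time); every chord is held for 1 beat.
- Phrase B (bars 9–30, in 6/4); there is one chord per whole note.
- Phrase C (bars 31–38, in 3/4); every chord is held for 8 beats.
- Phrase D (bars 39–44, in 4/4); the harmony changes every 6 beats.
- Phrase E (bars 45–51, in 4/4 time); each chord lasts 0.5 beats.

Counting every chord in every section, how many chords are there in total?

A: 8·4 = 32 beats, 32/1 = 32 chords.
B: 22·6 = 132 beats, 132/4 = 33 chords.
C: 8·3 = 24 beats, 24/8 = 3 chords.
D: 6·4 = 24 beats, 24/6 = 4 chords.
E: 7·4 = 28 beats, 28/0.5 = 56 chords.
Total: 32 + 33 + 3 + 4 + 56 = 128.

128 chords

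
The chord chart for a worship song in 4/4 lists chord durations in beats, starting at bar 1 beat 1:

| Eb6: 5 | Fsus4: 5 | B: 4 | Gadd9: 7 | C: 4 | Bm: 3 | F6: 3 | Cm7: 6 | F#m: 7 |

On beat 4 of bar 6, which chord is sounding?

C

Beat 4 of bar 6 is beat (6−1)×4 + 4 = 24 overall.
Running totals: Eb6 ends at 5, Fsus4 ends at 10, B ends at 14, Gadd9 ends at 21, C ends at 25.
Beat 24 falls within C.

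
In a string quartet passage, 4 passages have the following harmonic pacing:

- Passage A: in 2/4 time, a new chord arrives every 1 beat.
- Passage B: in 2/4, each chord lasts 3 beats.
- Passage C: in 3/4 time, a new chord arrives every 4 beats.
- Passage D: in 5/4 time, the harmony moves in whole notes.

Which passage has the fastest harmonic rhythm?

A: each chord is 1 beat in 2/4, so 2 per bar.
B: each chord is 3 beats in 2/4, so 2/3 per bar.
C: each chord is 4 beats in 3/4, so 0.75 per bar.
D: each chord is 4 beats in 5/4, so 1.25 per bar.
Fastest is A at 2 chords/bar.

Passage A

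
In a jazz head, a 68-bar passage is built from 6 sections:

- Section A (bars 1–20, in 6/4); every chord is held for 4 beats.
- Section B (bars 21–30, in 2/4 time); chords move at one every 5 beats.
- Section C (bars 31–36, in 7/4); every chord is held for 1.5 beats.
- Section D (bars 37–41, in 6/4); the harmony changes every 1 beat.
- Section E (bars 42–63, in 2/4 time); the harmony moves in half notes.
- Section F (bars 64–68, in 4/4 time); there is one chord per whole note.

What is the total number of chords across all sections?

119 chords

A has 120 beats and chords last 4 each, so 30 chords.
B has 20 beats and chords last 5 each, so 4 chords.
C has 42 beats and chords last 1.5 each, so 28 chords.
D has 30 beats and chords last 1 each, so 30 chords.
E has 44 beats and chords last 2 each, so 22 chords.
F has 20 beats and chords last 4 each, so 5 chords.
Total: 30 + 4 + 28 + 30 + 22 + 5 = 119.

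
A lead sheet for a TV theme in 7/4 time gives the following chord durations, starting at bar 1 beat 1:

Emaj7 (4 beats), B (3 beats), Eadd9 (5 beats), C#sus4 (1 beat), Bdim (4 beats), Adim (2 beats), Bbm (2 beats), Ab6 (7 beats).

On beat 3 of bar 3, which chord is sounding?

Bdim

Beat 3 of bar 3 is beat (3−1)×7 + 3 = 17 overall.
Running totals: Emaj7 ends at 4, B ends at 7, Eadd9 ends at 12, C#sus4 ends at 13, Bdim ends at 17.
Beat 17 falls within Bdim.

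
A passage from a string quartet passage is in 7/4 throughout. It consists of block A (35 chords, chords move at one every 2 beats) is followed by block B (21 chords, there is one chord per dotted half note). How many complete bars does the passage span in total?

A: 35 × 2 = 70 beats = 10 bars.
B: 21 × 3 = 63 beats = 9 bars.
Total: 10 + 9 = 19 bars.

19 bars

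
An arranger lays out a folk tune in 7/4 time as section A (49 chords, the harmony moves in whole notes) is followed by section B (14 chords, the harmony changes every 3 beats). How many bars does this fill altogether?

34 bars

A: 49 × 4 = 196 beats = 28 bars.
B: 14 × 3 = 42 beats = 6 bars.
Total: 28 + 6 = 34 bars.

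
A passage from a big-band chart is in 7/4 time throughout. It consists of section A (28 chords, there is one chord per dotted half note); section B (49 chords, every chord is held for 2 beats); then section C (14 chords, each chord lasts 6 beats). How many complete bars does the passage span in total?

38 bars

A: 28 × 3 = 84 beats = 12 bars.
B: 49 × 2 = 98 beats = 14 bars.
C: 14 × 6 = 84 beats = 12 bars.
Total: 12 + 14 + 12 = 38 bars.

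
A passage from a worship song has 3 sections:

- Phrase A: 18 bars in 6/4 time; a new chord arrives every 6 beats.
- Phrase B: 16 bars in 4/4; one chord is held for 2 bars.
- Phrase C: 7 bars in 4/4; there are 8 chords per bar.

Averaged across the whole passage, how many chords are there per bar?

A: 18 × 6 = 108 beats ÷ 6 = 18 chords.
B: 16 × 4 = 64 beats ÷ 8 = 8 chords.
C: 7 × 4 = 28 beats ÷ 0.5 = 56 chords.
Overall: 82 chords over 41 bars → 82/41 = 2 chords per bar.

2 chords per bar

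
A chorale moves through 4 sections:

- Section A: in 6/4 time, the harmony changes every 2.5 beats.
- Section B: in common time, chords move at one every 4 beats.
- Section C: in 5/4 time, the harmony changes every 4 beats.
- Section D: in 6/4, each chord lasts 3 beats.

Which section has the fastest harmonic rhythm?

A: 6/2.5 = 2.4 chords/bar.
B: 4/4 = 1 chord/bar.
C: 5/4 = 1.25 chords/bar.
D: 6/3 = 2 chords/bar.
Fastest is A at 2.4 chords/bar.

Section A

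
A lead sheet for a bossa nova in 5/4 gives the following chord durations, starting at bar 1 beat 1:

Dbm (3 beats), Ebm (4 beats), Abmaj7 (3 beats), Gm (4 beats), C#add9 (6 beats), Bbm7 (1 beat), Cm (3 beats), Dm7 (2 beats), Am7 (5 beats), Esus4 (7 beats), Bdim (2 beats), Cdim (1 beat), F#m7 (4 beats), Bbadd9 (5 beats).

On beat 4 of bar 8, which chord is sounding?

Bdim

Beat 4 of bar 8 is beat (8−1)×5 + 4 = 39 overall.
Running totals: Dbm ends at 3, Ebm ends at 7, Abmaj7 ends at 10, Gm ends at 14, C#add9 ends at 20, Bbm7 ends at 21, Cm ends at 24, Dm7 ends at 26, Am7 ends at 31, Esus4 ends at 38, Bdim ends at 40.
Beat 39 falls within Bdim.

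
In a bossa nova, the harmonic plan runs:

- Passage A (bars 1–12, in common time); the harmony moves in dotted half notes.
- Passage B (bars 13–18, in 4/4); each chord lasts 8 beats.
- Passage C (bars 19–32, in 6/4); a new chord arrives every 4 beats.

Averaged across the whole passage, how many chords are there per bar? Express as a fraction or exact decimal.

A: 12 bars of 4 beats is 48 beats; at 3 beats each that's 16 chords.
B: 6 bars of 4 beats is 24 beats; at 8 beats each that's 3 chords.
C: 14 bars of 6 beats is 84 beats; at 4 beats each that's 21 chords.
Overall: 40 chords over 32 bars → 40/32 = 1.25 chords per bar.

1.25 chords per bar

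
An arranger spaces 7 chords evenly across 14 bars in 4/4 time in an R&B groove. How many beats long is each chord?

8 beats

14 bars × 4 beats/bar = 56 beats total.
56 beats ÷ 7 chords = 8 beats per chord.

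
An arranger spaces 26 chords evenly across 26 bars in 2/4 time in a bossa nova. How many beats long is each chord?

2 beats

26 bars × 2 beats/bar = 52 beats total.
52 beats ÷ 26 chords = 2 beats per chord.
(That is a half note.)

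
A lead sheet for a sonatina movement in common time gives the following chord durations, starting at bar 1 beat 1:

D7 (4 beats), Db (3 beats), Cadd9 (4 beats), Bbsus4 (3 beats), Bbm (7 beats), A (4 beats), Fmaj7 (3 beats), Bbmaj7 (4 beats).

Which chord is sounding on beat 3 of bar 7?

Beat 3 of bar 7 is beat (7−1)×4 + 3 = 27 overall.
Running totals: D7 ends at 4, Db ends at 7, Cadd9 ends at 11, Bbsus4 ends at 14, Bbm ends at 21, A ends at 25, Fmaj7 ends at 28.
Beat 27 falls within Fmaj7.

Fmaj7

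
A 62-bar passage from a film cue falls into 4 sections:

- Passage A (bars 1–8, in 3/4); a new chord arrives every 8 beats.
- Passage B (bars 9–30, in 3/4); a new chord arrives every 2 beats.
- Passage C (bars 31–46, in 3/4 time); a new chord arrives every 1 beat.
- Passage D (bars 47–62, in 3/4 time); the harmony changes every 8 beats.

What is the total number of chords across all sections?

A: 8 bars × 3 beats = 24 beats; 8 beats/chord → 3 chords.
B: 22 bars × 3 beats = 66 beats; 2 beats/chord → 33 chords.
C: 16 bars × 3 beats = 48 beats; 1 beat/chord → 48 chords.
D: 16 bars × 3 beats = 48 beats; 8 beats/chord → 6 chords.
Total: 3 + 33 + 48 + 6 = 90.

90 chords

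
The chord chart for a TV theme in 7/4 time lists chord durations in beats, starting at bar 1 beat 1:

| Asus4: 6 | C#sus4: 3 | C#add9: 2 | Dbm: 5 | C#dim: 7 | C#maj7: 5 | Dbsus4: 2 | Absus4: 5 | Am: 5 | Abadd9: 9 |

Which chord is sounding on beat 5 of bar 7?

Beat 5 of bar 7 is beat (7−1)×7 + 5 = 47 overall.
Running totals: Asus4 ends at 6, C#sus4 ends at 9, C#add9 ends at 11, Dbm ends at 16, C#dim ends at 23, C#maj7 ends at 28, Dbsus4 ends at 30, Absus4 ends at 35, Am ends at 40, Abadd9 ends at 49.
Beat 47 falls within Abadd9.

Abadd9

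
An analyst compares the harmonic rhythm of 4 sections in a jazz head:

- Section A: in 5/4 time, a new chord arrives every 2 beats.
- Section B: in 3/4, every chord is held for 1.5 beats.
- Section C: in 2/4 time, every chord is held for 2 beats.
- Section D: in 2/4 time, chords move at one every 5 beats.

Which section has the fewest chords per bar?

A: 5/2 = 2.5 chords/bar.
B: 3/1.5 = 2 chords/bar.
C: 2/2 = 1 chord/bar.
D: 2/5 = 0.4 chords/bar.
Slowest is D at 0.4 chords/bar.

Section D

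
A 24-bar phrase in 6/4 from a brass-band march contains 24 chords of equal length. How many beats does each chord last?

24 bars × 6 beats/bar = 144 beats total.
144 beats ÷ 24 chords = 6 beats per chord.

6 beats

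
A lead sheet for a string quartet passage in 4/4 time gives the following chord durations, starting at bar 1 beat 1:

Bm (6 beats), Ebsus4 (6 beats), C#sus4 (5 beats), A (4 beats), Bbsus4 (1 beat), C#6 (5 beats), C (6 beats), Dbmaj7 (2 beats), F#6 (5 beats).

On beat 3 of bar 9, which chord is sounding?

Beat 3 of bar 9 is beat (9−1)×4 + 3 = 35 overall.
Running totals: Bm ends at 6, Ebsus4 ends at 12, C#sus4 ends at 17, A ends at 21, Bbsus4 ends at 22, C#6 ends at 27, C ends at 33, Dbmaj7 ends at 35.
Beat 35 falls within Dbmaj7.

Dbmaj7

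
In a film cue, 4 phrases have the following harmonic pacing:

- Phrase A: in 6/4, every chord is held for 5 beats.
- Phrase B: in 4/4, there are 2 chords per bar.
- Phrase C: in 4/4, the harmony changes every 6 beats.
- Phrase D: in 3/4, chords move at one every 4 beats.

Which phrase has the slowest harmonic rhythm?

Phrase C

A: 6/5 = 1.2 chords/bar.
B: 4/2 = 2 chords/bar.
C: 4/6 = 2/3 chords/bar.
D: 3/4 = 0.75 chords/bar.
Slowest is C at 2/3 chords/bar.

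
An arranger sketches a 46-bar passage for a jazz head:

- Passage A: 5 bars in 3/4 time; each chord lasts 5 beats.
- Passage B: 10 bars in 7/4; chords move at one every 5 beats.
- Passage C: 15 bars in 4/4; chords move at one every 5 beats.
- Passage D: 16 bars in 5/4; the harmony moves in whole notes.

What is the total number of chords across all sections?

A has 15 beats and chords last 5 each, so 3 chords.
B has 70 beats and chords last 5 each, so 14 chords.
C has 60 beats and chords last 5 each, so 12 chords.
D has 80 beats and chords last 4 each, so 20 chords.
Total: 3 + 14 + 12 + 20 = 49.

49 chords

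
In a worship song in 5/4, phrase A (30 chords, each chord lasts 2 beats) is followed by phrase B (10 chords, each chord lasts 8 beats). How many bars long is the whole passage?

A: 30 × 2 = 60 beats = 12 bars.
B: 10 × 8 = 80 beats = 16 bars.
Total: 12 + 16 = 28 bars.

28 bars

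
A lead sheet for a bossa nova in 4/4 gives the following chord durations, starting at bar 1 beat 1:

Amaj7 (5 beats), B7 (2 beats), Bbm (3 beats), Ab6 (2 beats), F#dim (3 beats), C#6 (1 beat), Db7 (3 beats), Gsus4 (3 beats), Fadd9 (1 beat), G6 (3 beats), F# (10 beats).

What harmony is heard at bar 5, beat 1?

Beat 1 of bar 5 is beat (5−1)×4 + 1 = 17 overall.
Running totals: Amaj7 ends at 5, B7 ends at 7, Bbm ends at 10, Ab6 ends at 12, F#dim ends at 15, C#6 ends at 16, Db7 ends at 19.
Beat 17 falls within Db7.

Db7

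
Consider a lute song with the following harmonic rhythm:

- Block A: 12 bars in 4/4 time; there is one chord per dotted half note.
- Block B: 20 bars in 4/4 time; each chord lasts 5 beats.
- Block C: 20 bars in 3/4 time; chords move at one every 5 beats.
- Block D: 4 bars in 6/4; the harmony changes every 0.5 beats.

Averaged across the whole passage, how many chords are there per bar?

23/14 chords per bar

A: 12 bars of 4 beats is 48 beats; at 3 beats each that's 16 chords.
B: 20 bars of 4 beats is 80 beats; at 5 beats each that's 16 chords.
C: 20 bars of 3 beats is 60 beats; at 5 beats each that's 12 chords.
D: 4 bars of 6 beats is 24 beats; at 0.5 beats each that's 48 chords.
Overall: 92 chords over 56 bars → 92/56 = 23/14 chords per bar.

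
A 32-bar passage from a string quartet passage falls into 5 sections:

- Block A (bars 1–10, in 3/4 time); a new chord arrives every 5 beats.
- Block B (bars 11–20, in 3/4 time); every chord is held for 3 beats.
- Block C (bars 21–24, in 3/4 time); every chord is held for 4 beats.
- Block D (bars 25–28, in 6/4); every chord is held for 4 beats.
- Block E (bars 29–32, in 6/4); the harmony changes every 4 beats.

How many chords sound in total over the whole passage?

A: 10·3 = 30 beats, 30/5 = 6 chords.
B: 10·3 = 30 beats, 30/3 = 10 chords.
C: 4·3 = 12 beats, 12/4 = 3 chords.
D: 4·6 = 24 beats, 24/4 = 6 chords.
E: 4·6 = 24 beats, 24/4 = 6 chords.
Total: 6 + 10 + 3 + 6 + 6 = 31.

31 chords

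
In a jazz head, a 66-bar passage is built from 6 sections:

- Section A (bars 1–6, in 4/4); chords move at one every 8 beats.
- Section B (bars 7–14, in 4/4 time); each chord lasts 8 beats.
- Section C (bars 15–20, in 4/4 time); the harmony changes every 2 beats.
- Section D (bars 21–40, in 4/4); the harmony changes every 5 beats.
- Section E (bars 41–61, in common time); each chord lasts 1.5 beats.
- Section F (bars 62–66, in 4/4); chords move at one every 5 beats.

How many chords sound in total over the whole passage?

A: 6 bars × 4 beats = 24 beats; 8 beats/chord → 3 chords.
B: 8 bars × 4 beats = 32 beats; 8 beats/chord → 4 chords.
C: 6 bars × 4 beats = 24 beats; 2 beats/chord → 12 chords.
D: 20 bars × 4 beats = 80 beats; 5 beats/chord → 16 chords.
E: 21 bars × 4 beats = 84 beats; 1.5 beats/chord → 56 chords.
F: 5 bars × 4 beats = 20 beats; 5 beats/chord → 4 chords.
Total: 3 + 4 + 12 + 16 + 56 + 4 = 95.

95 chords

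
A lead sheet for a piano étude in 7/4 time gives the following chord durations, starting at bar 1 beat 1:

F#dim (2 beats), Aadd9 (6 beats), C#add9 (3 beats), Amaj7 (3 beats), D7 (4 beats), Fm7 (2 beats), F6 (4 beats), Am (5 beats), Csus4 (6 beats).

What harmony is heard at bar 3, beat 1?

Beat 1 of bar 3 is beat (3−1)×7 + 1 = 15 overall.
Running totals: F#dim ends at 2, Aadd9 ends at 8, C#add9 ends at 11, Amaj7 ends at 14, D7 ends at 18.
Beat 15 falls within D7.

D7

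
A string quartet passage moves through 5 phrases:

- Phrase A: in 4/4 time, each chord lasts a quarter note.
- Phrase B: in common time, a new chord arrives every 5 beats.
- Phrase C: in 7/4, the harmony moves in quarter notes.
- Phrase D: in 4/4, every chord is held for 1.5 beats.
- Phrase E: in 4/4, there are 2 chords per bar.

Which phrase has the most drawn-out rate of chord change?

Phrase B

A: each chord is 1 beat in 4/4, so 4 per bar.
B: each chord is 5 beats in 4/4, so 0.8 per bar.
C: each chord is 1 beat in 7/4, so 7 per bar.
D: each chord is 1.5 beats in 4/4, so 8/3 per bar.
E: each chord is 2 beats in 4/4, so 2 per bar.
Slowest is B at 0.8 chords/bar.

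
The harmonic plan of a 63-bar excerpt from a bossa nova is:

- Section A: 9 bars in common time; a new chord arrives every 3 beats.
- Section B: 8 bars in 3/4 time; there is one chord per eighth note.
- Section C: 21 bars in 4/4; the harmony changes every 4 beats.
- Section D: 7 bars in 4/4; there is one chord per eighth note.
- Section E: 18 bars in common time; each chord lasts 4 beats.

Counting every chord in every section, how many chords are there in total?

155 chords

A: 9 bars × 4 beats = 36 beats; 3 beats/chord → 12 chords.
B: 8 bars × 3 beats = 24 beats; 0.5 beats/chord → 48 chords.
C: 21 bars × 4 beats = 84 beats; 4 beats/chord → 21 chords.
D: 7 bars × 4 beats = 28 beats; 0.5 beats/chord → 56 chords.
E: 18 bars × 4 beats = 72 beats; 4 beats/chord → 18 chords.
Total: 12 + 48 + 21 + 56 + 18 = 155.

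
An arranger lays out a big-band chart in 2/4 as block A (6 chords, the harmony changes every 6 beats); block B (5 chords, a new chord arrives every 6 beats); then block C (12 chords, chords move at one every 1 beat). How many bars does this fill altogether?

A: 6 × 6 = 36 beats = 18 bars.
B: 5 × 6 = 30 beats = 15 bars.
C: 12 × 1 = 12 beats = 6 bars.
Total: 18 + 15 + 6 = 39 bars.

39 bars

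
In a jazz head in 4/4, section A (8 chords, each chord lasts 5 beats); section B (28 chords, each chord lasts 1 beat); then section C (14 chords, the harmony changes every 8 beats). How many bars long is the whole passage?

A: 8 × 5 = 40 beats = 10 bars.
B: 28 × 1 = 28 beats = 7 bars.
C: 14 × 8 = 112 beats = 28 bars.
Total: 10 + 7 + 28 = 45 bars.

45 bars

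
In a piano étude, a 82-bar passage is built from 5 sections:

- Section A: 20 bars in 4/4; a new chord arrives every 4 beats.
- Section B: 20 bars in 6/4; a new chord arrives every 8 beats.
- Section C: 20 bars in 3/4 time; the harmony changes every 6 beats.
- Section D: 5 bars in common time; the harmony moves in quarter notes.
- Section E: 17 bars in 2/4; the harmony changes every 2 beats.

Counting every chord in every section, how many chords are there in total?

A has 80 beats and chords last 4 each, so 20 chords.
B has 120 beats and chords last 8 each, so 15 chords.
C has 60 beats and chords last 6 each, so 10 chords.
D has 20 beats and chords last 1 each, so 20 chords.
E has 34 beats and chords last 2 each, so 17 chords.
Total: 20 + 15 + 10 + 20 + 17 = 82.

82 chords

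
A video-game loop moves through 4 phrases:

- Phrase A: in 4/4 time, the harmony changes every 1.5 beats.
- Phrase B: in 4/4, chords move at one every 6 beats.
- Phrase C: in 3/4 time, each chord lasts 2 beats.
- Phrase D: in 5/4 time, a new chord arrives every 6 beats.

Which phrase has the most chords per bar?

Phrase A

A: each chord is 1.5 beats in 4/4, so 8/3 per bar.
B: each chord is 6 beats in 4/4, so 2/3 per bar.
C: each chord is 2 beats in 3/4, so 1.5 per bar.
D: each chord is 6 beats in 5/4, so 5/6 per bar.
Fastest is A at 8/3 chords/bar.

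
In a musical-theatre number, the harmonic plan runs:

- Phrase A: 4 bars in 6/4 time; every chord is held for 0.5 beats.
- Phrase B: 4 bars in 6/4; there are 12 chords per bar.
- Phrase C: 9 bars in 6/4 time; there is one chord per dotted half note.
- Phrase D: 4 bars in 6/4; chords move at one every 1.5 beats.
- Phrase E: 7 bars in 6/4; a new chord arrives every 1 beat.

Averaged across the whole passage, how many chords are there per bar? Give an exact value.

A: 4 × 6 = 24 beats ÷ 0.5 = 48 chords.
B: 4 × 6 = 24 beats ÷ 0.5 = 48 chords.
C: 9 × 6 = 54 beats ÷ 3 = 18 chords.
D: 4 × 6 = 24 beats ÷ 1.5 = 16 chords.
E: 7 × 6 = 42 beats ÷ 1 = 42 chords.
Overall: 172 chords over 28 bars → 172/28 = 43/7 chords per bar.

43/7 chords per bar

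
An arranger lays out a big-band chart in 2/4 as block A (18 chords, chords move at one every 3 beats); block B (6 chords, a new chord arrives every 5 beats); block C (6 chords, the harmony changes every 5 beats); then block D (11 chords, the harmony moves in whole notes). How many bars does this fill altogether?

A: 18 × 3 = 54 beats = 27 bars.
B: 6 × 5 = 30 beats = 15 bars.
C: 6 × 5 = 30 beats = 15 bars.
D: 11 × 4 = 44 beats = 22 bars.
Total: 27 + 15 + 15 + 22 = 79 bars.

79 bars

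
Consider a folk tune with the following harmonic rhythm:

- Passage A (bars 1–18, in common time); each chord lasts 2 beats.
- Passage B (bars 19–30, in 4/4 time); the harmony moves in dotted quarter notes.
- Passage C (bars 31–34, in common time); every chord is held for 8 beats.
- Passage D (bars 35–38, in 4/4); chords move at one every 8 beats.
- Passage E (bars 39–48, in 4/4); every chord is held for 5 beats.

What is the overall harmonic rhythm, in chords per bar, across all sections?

A: 18 × 4 = 72 beats ÷ 2 = 36 chords.
B: 12 × 4 = 48 beats ÷ 1.5 = 32 chords.
C: 4 × 4 = 16 beats ÷ 8 = 2 chords.
D: 4 × 4 = 16 beats ÷ 8 = 2 chords.
E: 10 × 4 = 40 beats ÷ 5 = 8 chords.
Overall: 80 chords over 48 bars → 80/48 = 5/3 chords per bar.

5/3 chords per bar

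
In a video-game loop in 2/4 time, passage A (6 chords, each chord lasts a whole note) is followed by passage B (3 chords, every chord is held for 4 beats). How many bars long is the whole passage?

18 bars

A: 6 × 4 = 24 beats = 12 bars.
B: 3 × 4 = 12 beats = 6 bars.
Total: 12 + 6 = 18 bars.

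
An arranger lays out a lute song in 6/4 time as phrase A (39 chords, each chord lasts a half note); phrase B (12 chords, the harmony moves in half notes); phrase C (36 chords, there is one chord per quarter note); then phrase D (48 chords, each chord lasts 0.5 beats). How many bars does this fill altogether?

27 bars

A: 39 × 2 = 78 beats = 13 bars.
B: 12 × 2 = 24 beats = 4 bars.
C: 36 × 1 = 36 beats = 6 bars.
D: 48 × 0.5 = 24 beats = 4 bars.
Total: 13 + 4 + 6 + 4 = 27 bars.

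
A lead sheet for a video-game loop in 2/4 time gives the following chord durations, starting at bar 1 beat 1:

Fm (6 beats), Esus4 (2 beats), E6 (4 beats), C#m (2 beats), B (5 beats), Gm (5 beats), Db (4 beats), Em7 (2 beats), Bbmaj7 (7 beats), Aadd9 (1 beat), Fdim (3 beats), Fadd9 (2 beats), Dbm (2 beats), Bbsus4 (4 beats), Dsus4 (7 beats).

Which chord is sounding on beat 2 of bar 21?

Fadd9

Beat 2 of bar 21 is beat (21−1)×2 + 2 = 42 overall.
Running totals: Fm ends at 6, Esus4 ends at 8, E6 ends at 12, C#m ends at 14, B ends at 19, Gm ends at 24, Db ends at 28, Em7 ends at 30, Bbmaj7 ends at 37, Aadd9 ends at 38, Fdim ends at 41, Fadd9 ends at 43.
Beat 42 falls within Fadd9.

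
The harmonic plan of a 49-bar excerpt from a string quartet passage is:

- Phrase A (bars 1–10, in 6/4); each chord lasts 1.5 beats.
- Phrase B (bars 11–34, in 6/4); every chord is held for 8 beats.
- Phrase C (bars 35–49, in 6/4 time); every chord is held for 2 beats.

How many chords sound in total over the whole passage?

A: 10·6 = 60 beats, 60/1.5 = 40 chords.
B: 24·6 = 144 beats, 144/8 = 18 chords.
C: 15·6 = 90 beats, 90/2 = 45 chords.
Total: 40 + 18 + 45 = 103.

103 chords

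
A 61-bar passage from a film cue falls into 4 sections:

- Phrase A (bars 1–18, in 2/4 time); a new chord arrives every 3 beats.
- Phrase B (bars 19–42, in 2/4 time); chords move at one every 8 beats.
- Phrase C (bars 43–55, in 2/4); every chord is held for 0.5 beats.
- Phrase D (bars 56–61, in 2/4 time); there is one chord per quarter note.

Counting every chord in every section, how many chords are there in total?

A has 36 beats and chords last 3 each, so 12 chords.
B has 48 beats and chords last 8 each, so 6 chords.
C has 26 beats and chords last 0.5 each, so 52 chords.
D has 12 beats and chords last 1 each, so 12 chords.
Total: 12 + 6 + 52 + 12 = 82.

82 chords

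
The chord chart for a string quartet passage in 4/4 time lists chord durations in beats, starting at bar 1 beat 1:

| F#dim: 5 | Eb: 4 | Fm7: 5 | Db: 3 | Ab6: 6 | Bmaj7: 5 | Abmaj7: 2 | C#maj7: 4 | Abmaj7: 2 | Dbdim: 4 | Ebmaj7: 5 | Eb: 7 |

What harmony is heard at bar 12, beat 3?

Eb

Beat 3 of bar 12 is beat (12−1)×4 + 3 = 47 overall.
Running totals: F#dim ends at 5, Eb ends at 9, Fm7 ends at 14, Db ends at 17, Ab6 ends at 23, Bmaj7 ends at 28, Abmaj7 ends at 30, C#maj7 ends at 34, Abmaj7 ends at 36, Dbdim ends at 40, Ebmaj7 ends at 45, Eb ends at 52.
Beat 47 falls within Eb.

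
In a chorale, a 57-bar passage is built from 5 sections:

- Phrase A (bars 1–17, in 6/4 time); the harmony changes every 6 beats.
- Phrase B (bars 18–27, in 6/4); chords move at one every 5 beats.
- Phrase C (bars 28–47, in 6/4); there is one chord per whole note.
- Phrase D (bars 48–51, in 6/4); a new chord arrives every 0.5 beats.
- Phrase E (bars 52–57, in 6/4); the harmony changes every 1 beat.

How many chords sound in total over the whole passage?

A: 17·6 = 102 beats, 102/6 = 17 chords.
B: 10·6 = 60 beats, 60/5 = 12 chords.
C: 20·6 = 120 beats, 120/4 = 30 chords.
D: 4·6 = 24 beats, 24/0.5 = 48 chords.
E: 6·6 = 36 beats, 36/1 = 36 chords.
Total: 17 + 12 + 30 + 48 + 36 = 143.

143 chords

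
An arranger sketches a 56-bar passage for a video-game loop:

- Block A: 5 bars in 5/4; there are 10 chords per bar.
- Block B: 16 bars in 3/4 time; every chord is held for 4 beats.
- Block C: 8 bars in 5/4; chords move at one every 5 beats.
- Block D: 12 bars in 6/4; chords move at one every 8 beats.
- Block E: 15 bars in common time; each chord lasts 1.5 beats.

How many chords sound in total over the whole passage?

A: 5·5 = 25 beats, 25/0.5 = 50 chords.
B: 16·3 = 48 beats, 48/4 = 12 chords.
C: 8·5 = 40 beats, 40/5 = 8 chords.
D: 12·6 = 72 beats, 72/8 = 9 chords.
E: 15·4 = 60 beats, 60/1.5 = 40 chords.
Total: 50 + 12 + 8 + 9 + 40 = 119.

119 chords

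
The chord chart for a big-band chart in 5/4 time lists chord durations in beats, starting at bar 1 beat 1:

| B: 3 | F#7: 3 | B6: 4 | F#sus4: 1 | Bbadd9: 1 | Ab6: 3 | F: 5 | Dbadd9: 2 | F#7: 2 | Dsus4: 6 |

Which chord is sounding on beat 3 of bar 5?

Beat 3 of bar 5 is beat (5−1)×5 + 3 = 23 overall.
Running totals: B ends at 3, F#7 ends at 6, B6 ends at 10, F#sus4 ends at 11, Bbadd9 ends at 12, Ab6 ends at 15, F ends at 20, Dbadd9 ends at 22, F#7 ends at 24.
Beat 23 falls within F#7.

F#7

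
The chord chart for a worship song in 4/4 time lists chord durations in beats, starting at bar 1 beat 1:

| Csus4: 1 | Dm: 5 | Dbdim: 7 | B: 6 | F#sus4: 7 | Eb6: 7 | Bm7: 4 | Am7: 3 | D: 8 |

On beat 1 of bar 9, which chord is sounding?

Beat 1 of bar 9 is beat (9−1)×4 + 1 = 33 overall.
Running totals: Csus4 ends at 1, Dm ends at 6, Dbdim ends at 13, B ends at 19, F#sus4 ends at 26, Eb6 ends at 33.
Beat 33 falls within Eb6.

Eb6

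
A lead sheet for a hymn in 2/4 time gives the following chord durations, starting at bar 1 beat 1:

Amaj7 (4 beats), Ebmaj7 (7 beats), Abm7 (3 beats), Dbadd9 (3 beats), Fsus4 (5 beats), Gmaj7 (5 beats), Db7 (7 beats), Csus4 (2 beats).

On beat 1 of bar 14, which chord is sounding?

Beat 1 of bar 14 is beat (14−1)×2 + 1 = 27 overall.
Running totals: Amaj7 ends at 4, Ebmaj7 ends at 11, Abm7 ends at 14, Dbadd9 ends at 17, Fsus4 ends at 22, Gmaj7 ends at 27.
Beat 27 falls within Gmaj7.

Gmaj7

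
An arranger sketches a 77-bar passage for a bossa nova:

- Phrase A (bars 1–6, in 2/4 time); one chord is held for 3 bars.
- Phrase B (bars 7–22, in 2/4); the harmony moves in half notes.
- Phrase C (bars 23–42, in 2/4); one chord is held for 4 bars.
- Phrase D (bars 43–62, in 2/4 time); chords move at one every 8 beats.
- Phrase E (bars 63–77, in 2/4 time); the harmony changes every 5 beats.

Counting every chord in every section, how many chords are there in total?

A: 6·2 = 12 beats, 12/6 = 2 chords.
B: 16·2 = 32 beats, 32/2 = 16 chords.
C: 20·2 = 40 beats, 40/8 = 5 chords.
D: 20·2 = 40 beats, 40/8 = 5 chords.
E: 15·2 = 30 beats, 30/5 = 6 chords.
Total: 2 + 16 + 5 + 5 + 6 = 34.

34 chords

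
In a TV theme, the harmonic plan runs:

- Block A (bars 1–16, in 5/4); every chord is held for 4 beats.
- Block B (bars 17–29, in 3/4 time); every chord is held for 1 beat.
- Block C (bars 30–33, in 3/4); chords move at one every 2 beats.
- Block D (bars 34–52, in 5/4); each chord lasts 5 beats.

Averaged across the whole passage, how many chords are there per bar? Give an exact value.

A: 16 bars of 5 beats is 80 beats; at 4 beats each that's 20 chords.
B: 13 bars of 3 beats is 39 beats; at 1 beat each that's 39 chords.
C: 4 bars of 3 beats is 12 beats; at 2 beats each that's 6 chords.
D: 19 bars of 5 beats is 95 beats; at 5 beats each that's 19 chords.
Overall: 84 chords over 52 bars → 84/52 = 21/13 chords per bar.

21/13 chords per bar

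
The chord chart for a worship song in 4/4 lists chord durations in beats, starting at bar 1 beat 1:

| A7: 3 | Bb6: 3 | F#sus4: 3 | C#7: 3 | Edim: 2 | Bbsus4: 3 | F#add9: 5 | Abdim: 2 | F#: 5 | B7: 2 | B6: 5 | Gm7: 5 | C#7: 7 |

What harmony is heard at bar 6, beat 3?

Beat 3 of bar 6 is beat (6−1)×4 + 3 = 23 overall.
Running totals: A7 ends at 3, Bb6 ends at 6, F#sus4 ends at 9, C#7 ends at 12, Edim ends at 14, Bbsus4 ends at 17, F#add9 ends at 22, Abdim ends at 24.
Beat 23 falls within Abdim.

Abdim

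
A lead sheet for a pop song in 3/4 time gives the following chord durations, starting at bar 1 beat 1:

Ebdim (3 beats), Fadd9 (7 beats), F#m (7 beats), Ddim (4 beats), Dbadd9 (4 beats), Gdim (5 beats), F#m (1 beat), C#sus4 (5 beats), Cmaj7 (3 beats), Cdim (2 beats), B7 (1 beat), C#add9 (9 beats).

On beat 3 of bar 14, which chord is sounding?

B7

Beat 3 of bar 14 is beat (14−1)×3 + 3 = 42 overall.
Running totals: Ebdim ends at 3, Fadd9 ends at 10, F#m ends at 17, Ddim ends at 21, Dbadd9 ends at 25, Gdim ends at 30, F#m ends at 31, C#sus4 ends at 36, Cmaj7 ends at 39, Cdim ends at 41, B7 ends at 42.
Beat 42 falls within B7.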